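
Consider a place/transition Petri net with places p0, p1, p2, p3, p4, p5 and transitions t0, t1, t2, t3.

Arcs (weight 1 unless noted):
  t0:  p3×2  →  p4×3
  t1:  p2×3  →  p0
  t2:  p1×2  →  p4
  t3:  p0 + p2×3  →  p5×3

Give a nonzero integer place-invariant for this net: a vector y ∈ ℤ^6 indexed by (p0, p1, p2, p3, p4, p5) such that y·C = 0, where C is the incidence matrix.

y = (p0:0, p1:1, p2:0, p3:3, p4:2, p5:0)

Incidence matrix C (rows=places, cols=transitions):
       t0   t1   t2   t3
   p0   0    1    0   -1
   p1   0    0   -2    0
   p2   0   -3    0   -3
   p3  -2    0    0    0
   p4   3    0    1    0
   p5   0    0    0    3

Candidate y = [0, 1, 0, 3, 2, 0]; check y·C column-wise:
  col t0: 1·0 + 3·-2 + 2·3 = 0
  col t1: 0·1 + 1·0 + 0·-3 + 3·0 + 2·0 = 0
  col t2: 1·-2 + 3·0 + 2·1 = 0
  col t3: 0·-1 + 1·0 + 0·-3 + 3·0 + 2·0 + 0·3 = 0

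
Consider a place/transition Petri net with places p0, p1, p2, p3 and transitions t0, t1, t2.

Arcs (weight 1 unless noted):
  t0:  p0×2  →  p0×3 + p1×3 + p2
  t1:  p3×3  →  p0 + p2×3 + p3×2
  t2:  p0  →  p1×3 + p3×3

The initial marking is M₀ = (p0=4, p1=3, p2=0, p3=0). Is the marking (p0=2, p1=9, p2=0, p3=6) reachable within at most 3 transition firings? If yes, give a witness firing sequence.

YES — reachable via ⟨t2, t2⟩ (2 firings)

step 1: fire t2:  (p0=4, p1=3, p2=0, p3=0) → (p0=3, p1=6, p2=0, p3=3)
step 2: fire t2:  (p0=3, p1=6, p2=0, p3=3) → (p0=2, p1=9, p2=0, p3=6)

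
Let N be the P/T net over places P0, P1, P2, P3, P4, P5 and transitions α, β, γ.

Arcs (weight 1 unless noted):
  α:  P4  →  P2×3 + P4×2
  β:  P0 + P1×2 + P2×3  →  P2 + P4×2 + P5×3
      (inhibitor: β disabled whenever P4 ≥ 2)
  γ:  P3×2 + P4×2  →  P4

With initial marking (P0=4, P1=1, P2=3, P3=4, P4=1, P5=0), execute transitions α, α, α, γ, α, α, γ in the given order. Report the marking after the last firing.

step 1: fire α:  (P0=4, P1=1, P2=3, P3=4, P4=1, P5=0) → (P0=4, P1=1, P2=6, P3=4, P4=2, P5=0)
step 2: fire α:  (P0=4, P1=1, P2=6, P3=4, P4=2, P5=0) → (P0=4, P1=1, P2=9, P3=4, P4=3, P5=0)
step 3: fire α:  (P0=4, P1=1, P2=9, P3=4, P4=3, P5=0) → (P0=4, P1=1, P2=12, P3=4, P4=4, P5=0)
step 4: fire γ:  (P0=4, P1=1, P2=12, P3=4, P4=4, P5=0) → (P0=4, P1=1, P2=12, P3=2, P4=3, P5=0)
step 5: fire α:  (P0=4, P1=1, P2=12, P3=2, P4=3, P5=0) → (P0=4, P1=1, P2=15, P3=2, P4=4, P5=0)
step 6: fire α:  (P0=4, P1=1, P2=15, P3=2, P4=4, P5=0) → (P0=4, P1=1, P2=18, P3=2, P4=5, P5=0)
step 7: fire γ:  (P0=4, P1=1, P2=18, P3=2, P4=5, P5=0) → (P0=4, P1=1, P2=18, P3=0, P4=4, P5=0)

(P0=4, P1=1, P2=18, P3=0, P4=4, P5=0)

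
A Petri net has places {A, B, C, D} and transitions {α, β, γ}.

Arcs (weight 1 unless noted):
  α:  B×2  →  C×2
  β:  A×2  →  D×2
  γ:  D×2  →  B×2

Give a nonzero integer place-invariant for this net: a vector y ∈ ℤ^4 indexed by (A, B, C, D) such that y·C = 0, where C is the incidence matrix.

y = (A:1, B:1, C:1, D:1)

Incidence matrix C (rows=places, cols=transitions):
        α    β    γ
    A   0   -2    0
    B  -2    0    2
    C   2    0    0
    D   0    2   -2

Candidate y = [1, 1, 1, 1]; check y·C column-wise:
  col α: 1·0 + 1·-2 + 1·2 + 1·0 = 0
  col β: 1·-2 + 1·0 + 1·0 + 1·2 = 0
  col γ: 1·0 + 1·2 + 1·0 + 1·-2 = 0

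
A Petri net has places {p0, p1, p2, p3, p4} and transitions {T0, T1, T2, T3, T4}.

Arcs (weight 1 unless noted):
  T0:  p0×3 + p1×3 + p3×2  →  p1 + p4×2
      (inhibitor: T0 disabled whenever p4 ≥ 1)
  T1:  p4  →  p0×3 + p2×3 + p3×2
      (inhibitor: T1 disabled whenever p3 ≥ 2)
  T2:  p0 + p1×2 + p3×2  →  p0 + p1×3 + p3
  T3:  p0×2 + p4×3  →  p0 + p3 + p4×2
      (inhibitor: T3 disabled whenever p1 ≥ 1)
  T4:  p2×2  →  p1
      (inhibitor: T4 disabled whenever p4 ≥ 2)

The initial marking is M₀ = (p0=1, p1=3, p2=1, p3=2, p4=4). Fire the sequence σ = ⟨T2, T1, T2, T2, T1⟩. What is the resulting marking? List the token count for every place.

step 1: fire T2:  (p0=1, p1=3, p2=1, p3=2, p4=4) → (p0=1, p1=4, p2=1, p3=1, p4=4)
step 2: fire T1:  (p0=1, p1=4, p2=1, p3=1, p4=4) → (p0=4, p1=4, p2=4, p3=3, p4=3)
step 3: fire T2:  (p0=4, p1=4, p2=4, p3=3, p4=3) → (p0=4, p1=5, p2=4, p3=2, p4=3)
step 4: fire T2:  (p0=4, p1=5, p2=4, p3=2, p4=3) → (p0=4, p1=6, p2=4, p3=1, p4=3)
step 5: fire T1:  (p0=4, p1=6, p2=4, p3=1, p4=3) → (p0=7, p1=6, p2=7, p3=3, p4=2)

(p0=7, p1=6, p2=7, p3=3, p4=2)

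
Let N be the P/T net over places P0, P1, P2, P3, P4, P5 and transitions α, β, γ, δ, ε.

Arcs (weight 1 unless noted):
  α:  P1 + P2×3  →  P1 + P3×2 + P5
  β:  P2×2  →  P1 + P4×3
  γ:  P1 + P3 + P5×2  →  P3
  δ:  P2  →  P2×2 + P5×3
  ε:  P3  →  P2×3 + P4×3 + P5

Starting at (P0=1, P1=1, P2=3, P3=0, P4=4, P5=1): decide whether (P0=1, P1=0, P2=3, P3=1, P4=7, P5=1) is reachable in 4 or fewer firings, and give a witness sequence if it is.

step 1: fire α:  (P0=1, P1=1, P2=3, P3=0, P4=4, P5=1) → (P0=1, P1=1, P2=0, P3=2, P4=4, P5=2)
step 2: fire γ:  (P0=1, P1=1, P2=0, P3=2, P4=4, P5=2) → (P0=1, P1=0, P2=0, P3=2, P4=4, P5=0)
step 3: fire ε:  (P0=1, P1=0, P2=0, P3=2, P4=4, P5=0) → (P0=1, P1=0, P2=3, P3=1, P4=7, P5=1)

YES — reachable via ⟨α, γ, ε⟩ (3 firings)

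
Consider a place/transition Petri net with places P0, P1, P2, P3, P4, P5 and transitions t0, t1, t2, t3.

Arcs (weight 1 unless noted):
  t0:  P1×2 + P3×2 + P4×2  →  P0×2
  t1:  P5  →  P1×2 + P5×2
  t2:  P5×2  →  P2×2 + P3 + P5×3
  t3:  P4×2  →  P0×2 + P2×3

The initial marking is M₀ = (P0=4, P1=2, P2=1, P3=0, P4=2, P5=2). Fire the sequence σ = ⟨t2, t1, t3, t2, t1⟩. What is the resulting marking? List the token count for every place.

step 1: fire t2:  (P0=4, P1=2, P2=1, P3=0, P4=2, P5=2) → (P0=4, P1=2, P2=3, P3=1, P4=2, P5=3)
step 2: fire t1:  (P0=4, P1=2, P2=3, P3=1, P4=2, P5=3) → (P0=4, P1=4, P2=3, P3=1, P4=2, P5=4)
step 3: fire t3:  (P0=4, P1=4, P2=3, P3=1, P4=2, P5=4) → (P0=6, P1=4, P2=6, P3=1, P4=0, P5=4)
step 4: fire t2:  (P0=6, P1=4, P2=6, P3=1, P4=0, P5=4) → (P0=6, P1=4, P2=8, P3=2, P4=0, P5=5)
step 5: fire t1:  (P0=6, P1=4, P2=8, P3=2, P4=0, P5=5) → (P0=6, P1=6, P2=8, P3=2, P4=0, P5=6)

(P0=6, P1=6, P2=8, P3=2, P4=0, P5=6)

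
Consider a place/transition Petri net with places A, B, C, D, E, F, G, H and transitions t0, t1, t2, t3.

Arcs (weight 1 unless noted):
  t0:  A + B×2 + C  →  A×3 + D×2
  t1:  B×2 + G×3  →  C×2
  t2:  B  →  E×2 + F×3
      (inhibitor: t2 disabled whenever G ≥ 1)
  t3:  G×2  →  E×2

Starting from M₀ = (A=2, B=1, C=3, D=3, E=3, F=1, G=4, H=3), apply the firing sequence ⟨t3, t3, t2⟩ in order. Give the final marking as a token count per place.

(A=2, B=0, C=3, D=3, E=9, F=4, G=0, H=3)

step 1: fire t3:  (A=2, B=1, C=3, D=3, E=3, F=1, G=4, H=3) → (A=2, B=1, C=3, D=3, E=5, F=1, G=2, H=3)
step 2: fire t3:  (A=2, B=1, C=3, D=3, E=5, F=1, G=2, H=3) → (A=2, B=1, C=3, D=3, E=7, F=1, G=0, H=3)
step 3: fire t2:  (A=2, B=1, C=3, D=3, E=7, F=1, G=0, H=3) → (A=2, B=0, C=3, D=3, E=9, F=4, G=0, H=3)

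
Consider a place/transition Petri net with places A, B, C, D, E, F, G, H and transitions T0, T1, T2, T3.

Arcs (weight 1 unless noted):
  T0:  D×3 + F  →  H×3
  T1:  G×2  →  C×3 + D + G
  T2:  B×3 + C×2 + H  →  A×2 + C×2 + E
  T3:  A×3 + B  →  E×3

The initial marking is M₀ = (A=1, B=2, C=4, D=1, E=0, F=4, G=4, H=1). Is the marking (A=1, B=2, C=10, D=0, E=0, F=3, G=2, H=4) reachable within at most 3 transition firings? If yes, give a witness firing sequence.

step 1: fire T1:  (A=1, B=2, C=4, D=1, E=0, F=4, G=4, H=1) → (A=1, B=2, C=7, D=2, E=0, F=4, G=3, H=1)
step 2: fire T1:  (A=1, B=2, C=7, D=2, E=0, F=4, G=3, H=1) → (A=1, B=2, C=10, D=3, E=0, F=4, G=2, H=1)
step 3: fire T0:  (A=1, B=2, C=10, D=3, E=0, F=4, G=2, H=1) → (A=1, B=2, C=10, D=0, E=0, F=3, G=2, H=4)

YES — reachable via ⟨T1, T1, T0⟩ (3 firings)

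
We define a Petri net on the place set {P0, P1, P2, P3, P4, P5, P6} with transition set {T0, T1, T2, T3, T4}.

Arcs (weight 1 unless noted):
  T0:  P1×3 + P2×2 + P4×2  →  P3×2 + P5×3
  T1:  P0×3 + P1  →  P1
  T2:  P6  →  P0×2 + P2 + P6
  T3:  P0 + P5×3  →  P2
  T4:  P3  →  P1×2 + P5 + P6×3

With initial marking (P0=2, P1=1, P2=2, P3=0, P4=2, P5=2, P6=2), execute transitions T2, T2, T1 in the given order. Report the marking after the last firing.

(P0=3, P1=1, P2=4, P3=0, P4=2, P5=2, P6=2)

step 1: fire T2:  (P0=2, P1=1, P2=2, P3=0, P4=2, P5=2, P6=2) → (P0=4, P1=1, P2=3, P3=0, P4=2, P5=2, P6=2)
step 2: fire T2:  (P0=4, P1=1, P2=3, P3=0, P4=2, P5=2, P6=2) → (P0=6, P1=1, P2=4, P3=0, P4=2, P5=2, P6=2)
step 3: fire T1:  (P0=6, P1=1, P2=4, P3=0, P4=2, P5=2, P6=2) → (P0=3, P1=1, P2=4, P3=0, P4=2, P5=2, P6=2)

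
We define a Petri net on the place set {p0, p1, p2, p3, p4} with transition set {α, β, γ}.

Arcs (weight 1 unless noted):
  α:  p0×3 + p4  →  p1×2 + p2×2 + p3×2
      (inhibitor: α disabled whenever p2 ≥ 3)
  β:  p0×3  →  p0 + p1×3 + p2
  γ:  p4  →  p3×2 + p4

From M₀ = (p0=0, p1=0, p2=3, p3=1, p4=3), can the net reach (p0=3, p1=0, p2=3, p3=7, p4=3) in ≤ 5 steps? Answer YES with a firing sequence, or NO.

depth 0: 1 marking
depth 1: 2 markings reached so far
depth 2: 3 markings reached so far
depth 3: 4 markings reached so far
depth 4: 5 markings reached so far
depth 5: 6 markings reached so far
target is not among the 6 markings reachable within 5 steps

NO — not reachable within 5 firings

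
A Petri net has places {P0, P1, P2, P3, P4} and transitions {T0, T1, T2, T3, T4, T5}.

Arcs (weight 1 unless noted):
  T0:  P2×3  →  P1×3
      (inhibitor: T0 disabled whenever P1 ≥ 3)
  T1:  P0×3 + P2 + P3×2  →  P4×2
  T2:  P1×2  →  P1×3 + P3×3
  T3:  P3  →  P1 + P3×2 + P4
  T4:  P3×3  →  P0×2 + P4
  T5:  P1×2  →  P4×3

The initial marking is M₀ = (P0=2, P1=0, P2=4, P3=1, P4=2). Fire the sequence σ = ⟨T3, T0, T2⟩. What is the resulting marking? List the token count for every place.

(P0=2, P1=5, P2=1, P3=5, P4=3)

step 1: fire T3:  (P0=2, P1=0, P2=4, P3=1, P4=2) → (P0=2, P1=1, P2=4, P3=2, P4=3)
step 2: fire T0:  (P0=2, P1=1, P2=4, P3=2, P4=3) → (P0=2, P1=4, P2=1, P3=2, P4=3)
step 3: fire T2:  (P0=2, P1=4, P2=1, P3=2, P4=3) → (P0=2, P1=5, P2=1, P3=5, P4=3)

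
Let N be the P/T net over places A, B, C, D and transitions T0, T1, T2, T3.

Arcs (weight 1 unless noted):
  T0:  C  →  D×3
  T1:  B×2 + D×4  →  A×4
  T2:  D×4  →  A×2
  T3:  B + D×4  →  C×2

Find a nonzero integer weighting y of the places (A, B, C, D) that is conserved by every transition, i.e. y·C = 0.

y = (A:2, B:2, C:3, D:1)

Incidence matrix C (rows=places, cols=transitions):
       T0   T1   T2   T3
    A   0    4    2    0
    B   0   -2    0   -1
    C  -1    0    0    2
    D   3   -4   -4   -4

Candidate y = [2, 2, 3, 1]; check y·C column-wise:
  col T0: 2·0 + 2·0 + 3·-1 + 1·3 = 0
  col T1: 2·4 + 2·-2 + 3·0 + 1·-4 = 0
  col T2: 2·2 + 2·0 + 3·0 + 1·-4 = 0
  col T3: 2·0 + 2·-1 + 3·2 + 1·-4 = 0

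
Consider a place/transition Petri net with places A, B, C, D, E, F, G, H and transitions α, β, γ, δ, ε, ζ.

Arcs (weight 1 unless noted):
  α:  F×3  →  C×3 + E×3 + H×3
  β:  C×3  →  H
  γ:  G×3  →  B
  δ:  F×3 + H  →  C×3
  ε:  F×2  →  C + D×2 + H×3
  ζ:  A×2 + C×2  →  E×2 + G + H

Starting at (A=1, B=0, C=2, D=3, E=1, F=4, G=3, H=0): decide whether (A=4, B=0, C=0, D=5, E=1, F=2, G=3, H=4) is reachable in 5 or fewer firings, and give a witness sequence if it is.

depth 0: 1 marking
depth 1: 4 markings reached so far
depth 2: 9 markings reached so far
depth 3: 13 markings reached so far
depth 4: 14 markings reached so far
depth 5: 14 markings reached so far
(frontier empty at depth 5; search complete)
target is not among the 14 markings reachable within 5 steps

NO — not reachable within 5 firings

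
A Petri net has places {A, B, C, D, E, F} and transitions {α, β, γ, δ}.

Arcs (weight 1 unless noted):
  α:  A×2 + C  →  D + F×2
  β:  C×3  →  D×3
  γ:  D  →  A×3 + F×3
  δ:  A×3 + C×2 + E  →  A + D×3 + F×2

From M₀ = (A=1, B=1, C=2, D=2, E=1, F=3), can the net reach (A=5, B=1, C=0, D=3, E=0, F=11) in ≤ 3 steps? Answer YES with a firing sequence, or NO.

step 1: fire γ:  (A=1, B=1, C=2, D=2, E=1, F=3) → (A=4, B=1, C=2, D=1, E=1, F=6)
step 2: fire γ:  (A=4, B=1, C=2, D=1, E=1, F=6) → (A=7, B=1, C=2, D=0, E=1, F=9)
step 3: fire δ:  (A=7, B=1, C=2, D=0, E=1, F=9) → (A=5, B=1, C=0, D=3, E=0, F=11)

YES — reachable via ⟨γ, γ, δ⟩ (3 firings)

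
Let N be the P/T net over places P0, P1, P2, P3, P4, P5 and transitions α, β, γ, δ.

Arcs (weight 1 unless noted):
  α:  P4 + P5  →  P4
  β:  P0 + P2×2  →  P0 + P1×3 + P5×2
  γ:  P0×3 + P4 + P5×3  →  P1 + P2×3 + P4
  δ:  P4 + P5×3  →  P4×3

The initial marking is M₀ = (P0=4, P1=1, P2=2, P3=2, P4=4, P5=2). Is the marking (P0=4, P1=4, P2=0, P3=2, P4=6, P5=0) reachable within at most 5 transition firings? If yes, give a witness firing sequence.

YES — reachable via ⟨α, β, δ⟩ (3 firings)

step 1: fire α:  (P0=4, P1=1, P2=2, P3=2, P4=4, P5=2) → (P0=4, P1=1, P2=2, P3=2, P4=4, P5=1)
step 2: fire β:  (P0=4, P1=1, P2=2, P3=2, P4=4, P5=1) → (P0=4, P1=4, P2=0, P3=2, P4=4, P5=3)
step 3: fire δ:  (P0=4, P1=4, P2=0, P3=2, P4=4, P5=3) → (P0=4, P1=4, P2=0, P3=2, P4=6, P5=0)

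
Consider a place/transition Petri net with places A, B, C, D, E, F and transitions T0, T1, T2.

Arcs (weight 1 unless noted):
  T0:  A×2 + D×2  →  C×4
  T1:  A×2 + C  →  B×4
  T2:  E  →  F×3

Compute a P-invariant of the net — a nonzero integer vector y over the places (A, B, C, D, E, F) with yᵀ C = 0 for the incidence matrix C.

y = (A:8, B:5, C:4, D:0, E:0, F:0)

Incidence matrix C (rows=places, cols=transitions):
       T0   T1   T2
    A  -2   -2    0
    B   0    4    0
    C   4   -1    0
    D  -2    0    0
    E   0    0   -1
    F   0    0    3

Candidate y = [8, 5, 4, 0, 0, 0]; check y·C column-wise:
  col T0: 8·-2 + 5·0 + 4·4 + 0·-2 = 0
  col T1: 8·-2 + 5·4 + 4·-1 = 0
  col T2: 8·0 + 5·0 + 4·0 + 0·-1 + 0·3 = 0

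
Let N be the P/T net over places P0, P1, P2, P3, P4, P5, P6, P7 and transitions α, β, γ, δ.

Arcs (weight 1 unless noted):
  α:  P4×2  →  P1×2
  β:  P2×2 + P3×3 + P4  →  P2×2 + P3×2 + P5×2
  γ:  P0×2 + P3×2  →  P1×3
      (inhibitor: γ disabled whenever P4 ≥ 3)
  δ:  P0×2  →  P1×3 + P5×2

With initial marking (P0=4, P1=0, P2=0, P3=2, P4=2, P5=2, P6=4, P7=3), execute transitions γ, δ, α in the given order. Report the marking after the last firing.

step 1: fire γ:  (P0=4, P1=0, P2=0, P3=2, P4=2, P5=2, P6=4, P7=3) → (P0=2, P1=3, P2=0, P3=0, P4=2, P5=2, P6=4, P7=3)
step 2: fire δ:  (P0=2, P1=3, P2=0, P3=0, P4=2, P5=2, P6=4, P7=3) → (P0=0, P1=6, P2=0, P3=0, P4=2, P5=4, P6=4, P7=3)
step 3: fire α:  (P0=0, P1=6, P2=0, P3=0, P4=2, P5=4, P6=4, P7=3) → (P0=0, P1=8, P2=0, P3=0, P4=0, P5=4, P6=4, P7=3)

(P0=0, P1=8, P2=0, P3=0, P4=0, P5=4, P6=4, P7=3)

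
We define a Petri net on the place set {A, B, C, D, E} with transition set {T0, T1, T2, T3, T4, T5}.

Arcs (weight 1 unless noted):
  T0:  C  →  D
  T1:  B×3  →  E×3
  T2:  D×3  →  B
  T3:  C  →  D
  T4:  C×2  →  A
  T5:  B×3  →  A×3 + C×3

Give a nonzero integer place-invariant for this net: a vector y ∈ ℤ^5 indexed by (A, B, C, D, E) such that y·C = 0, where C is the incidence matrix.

Incidence matrix C (rows=places, cols=transitions):
       T0   T1   T2   T3   T4   T5
    A   0    0    0    0    1    3
    B   0   -3    1    0    0   -3
    C  -1    0    0   -1   -2    3
    D   1    0   -3    1    0    0
    E   0    3    0    0    0    0

Candidate y = [2, 3, 1, 1, 3]; check y·C column-wise:
  col T0: 2·0 + 3·0 + 1·-1 + 1·1 + 3·0 = 0
  col T1: 2·0 + 3·-3 + 1·0 + 1·0 + 3·3 = 0
  col T2: 2·0 + 3·1 + 1·0 + 1·-3 + 3·0 = 0
  col T3: 2·0 + 3·0 + 1·-1 + 1·1 + 3·0 = 0
  col T4: 2·1 + 3·0 + 1·-2 + 1·0 + 3·0 = 0
  col T5: 2·3 + 3·-3 + 1·3 + 1·0 + 3·0 = 0

y = (A:2, B:3, C:1, D:1, E:3)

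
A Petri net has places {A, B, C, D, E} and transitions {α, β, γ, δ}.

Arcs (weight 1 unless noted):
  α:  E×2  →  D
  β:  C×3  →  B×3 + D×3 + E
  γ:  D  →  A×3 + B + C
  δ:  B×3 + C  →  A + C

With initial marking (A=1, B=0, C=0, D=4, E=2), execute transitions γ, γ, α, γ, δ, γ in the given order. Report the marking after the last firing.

step 1: fire γ:  (A=1, B=0, C=0, D=4, E=2) → (A=4, B=1, C=1, D=3, E=2)
step 2: fire γ:  (A=4, B=1, C=1, D=3, E=2) → (A=7, B=2, C=2, D=2, E=2)
step 3: fire α:  (A=7, B=2, C=2, D=2, E=2) → (A=7, B=2, C=2, D=3, E=0)
step 4: fire γ:  (A=7, B=2, C=2, D=3, E=0) → (A=10, B=3, C=3, D=2, E=0)
step 5: fire δ:  (A=10, B=3, C=3, D=2, E=0) → (A=11, B=0, C=3, D=2, E=0)
step 6: fire γ:  (A=11, B=0, C=3, D=2, E=0) → (A=14, B=1, C=4, D=1, E=0)

(A=14, B=1, C=4, D=1, E=0)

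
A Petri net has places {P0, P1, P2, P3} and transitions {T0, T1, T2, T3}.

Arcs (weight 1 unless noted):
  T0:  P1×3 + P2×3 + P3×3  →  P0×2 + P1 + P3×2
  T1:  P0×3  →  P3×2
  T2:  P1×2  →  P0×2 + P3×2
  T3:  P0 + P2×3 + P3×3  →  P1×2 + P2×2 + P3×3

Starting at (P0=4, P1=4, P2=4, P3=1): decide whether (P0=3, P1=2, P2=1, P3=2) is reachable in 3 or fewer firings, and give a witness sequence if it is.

YES — reachable via ⟨T1, T0⟩ (2 firings)

step 1: fire T1:  (P0=4, P1=4, P2=4, P3=1) → (P0=1, P1=4, P2=4, P3=3)
step 2: fire T0:  (P0=1, P1=4, P2=4, P3=3) → (P0=3, P1=2, P2=1, P3=2)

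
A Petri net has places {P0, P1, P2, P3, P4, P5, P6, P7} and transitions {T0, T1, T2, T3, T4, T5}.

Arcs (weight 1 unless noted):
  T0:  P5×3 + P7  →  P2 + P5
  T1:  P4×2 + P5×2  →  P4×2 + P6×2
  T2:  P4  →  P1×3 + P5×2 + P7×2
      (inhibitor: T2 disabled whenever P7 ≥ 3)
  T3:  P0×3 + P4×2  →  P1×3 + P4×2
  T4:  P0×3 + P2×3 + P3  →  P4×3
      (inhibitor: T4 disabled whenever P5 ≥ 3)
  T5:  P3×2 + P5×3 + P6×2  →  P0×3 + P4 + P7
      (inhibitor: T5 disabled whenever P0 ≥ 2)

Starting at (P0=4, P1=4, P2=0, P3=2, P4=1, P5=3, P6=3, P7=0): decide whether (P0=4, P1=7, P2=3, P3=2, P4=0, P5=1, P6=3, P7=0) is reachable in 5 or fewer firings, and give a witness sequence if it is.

NO — not reachable within 5 firings

depth 0: 1 marking
depth 1: 2 markings reached so far
depth 2: 3 markings reached so far
depth 3: 4 markings reached so far
depth 4: 4 markings reached so far
(frontier empty at depth 4; search complete)
target is not among the 4 markings reachable within 5 steps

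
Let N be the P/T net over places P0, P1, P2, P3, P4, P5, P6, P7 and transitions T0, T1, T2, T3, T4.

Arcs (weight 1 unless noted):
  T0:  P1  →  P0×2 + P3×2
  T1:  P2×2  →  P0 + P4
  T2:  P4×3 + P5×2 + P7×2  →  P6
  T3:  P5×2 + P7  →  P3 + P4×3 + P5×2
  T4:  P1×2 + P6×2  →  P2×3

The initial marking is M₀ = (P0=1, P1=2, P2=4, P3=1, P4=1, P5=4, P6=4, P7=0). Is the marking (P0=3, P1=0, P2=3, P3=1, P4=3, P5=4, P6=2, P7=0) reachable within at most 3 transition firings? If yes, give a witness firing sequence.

YES — reachable via ⟨T1, T1, T4⟩ (3 firings)

step 1: fire T1:  (P0=1, P1=2, P2=4, P3=1, P4=1, P5=4, P6=4, P7=0) → (P0=2, P1=2, P2=2, P3=1, P4=2, P5=4, P6=4, P7=0)
step 2: fire T1:  (P0=2, P1=2, P2=2, P3=1, P4=2, P5=4, P6=4, P7=0) → (P0=3, P1=2, P2=0, P3=1, P4=3, P5=4, P6=4, P7=0)
step 3: fire T4:  (P0=3, P1=2, P2=0, P3=1, P4=3, P5=4, P6=4, P7=0) → (P0=3, P1=0, P2=3, P3=1, P4=3, P5=4, P6=2, P7=0)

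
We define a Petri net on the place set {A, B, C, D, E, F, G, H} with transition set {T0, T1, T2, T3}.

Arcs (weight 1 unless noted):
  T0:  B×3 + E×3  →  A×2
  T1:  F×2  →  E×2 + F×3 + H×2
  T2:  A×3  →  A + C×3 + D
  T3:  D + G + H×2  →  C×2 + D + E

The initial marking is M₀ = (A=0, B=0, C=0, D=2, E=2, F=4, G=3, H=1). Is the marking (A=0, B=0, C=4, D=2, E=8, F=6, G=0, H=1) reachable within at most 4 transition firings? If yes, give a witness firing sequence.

NO — not reachable within 4 firings

depth 0: 1 marking
depth 1: 2 markings reached so far
depth 2: 4 markings reached so far
depth 3: 6 markings reached so far
depth 4: 9 markings reached so far
target is not among the 9 markings reachable within 4 steps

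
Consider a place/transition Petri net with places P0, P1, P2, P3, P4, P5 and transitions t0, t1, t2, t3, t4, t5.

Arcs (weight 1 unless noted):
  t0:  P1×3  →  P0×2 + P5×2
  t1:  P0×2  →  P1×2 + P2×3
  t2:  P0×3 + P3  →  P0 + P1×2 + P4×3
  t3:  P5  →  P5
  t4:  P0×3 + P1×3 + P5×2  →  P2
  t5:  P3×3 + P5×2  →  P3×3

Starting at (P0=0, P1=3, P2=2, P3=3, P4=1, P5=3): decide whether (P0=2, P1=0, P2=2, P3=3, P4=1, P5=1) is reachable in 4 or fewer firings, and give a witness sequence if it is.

YES — reachable via ⟨t0, t5, t5⟩ (3 firings)

step 1: fire t0:  (P0=0, P1=3, P2=2, P3=3, P4=1, P5=3) → (P0=2, P1=0, P2=2, P3=3, P4=1, P5=5)
step 2: fire t5:  (P0=2, P1=0, P2=2, P3=3, P4=1, P5=5) → (P0=2, P1=0, P2=2, P3=3, P4=1, P5=3)
step 3: fire t5:  (P0=2, P1=0, P2=2, P3=3, P4=1, P5=3) → (P0=2, P1=0, P2=2, P3=3, P4=1, P5=1)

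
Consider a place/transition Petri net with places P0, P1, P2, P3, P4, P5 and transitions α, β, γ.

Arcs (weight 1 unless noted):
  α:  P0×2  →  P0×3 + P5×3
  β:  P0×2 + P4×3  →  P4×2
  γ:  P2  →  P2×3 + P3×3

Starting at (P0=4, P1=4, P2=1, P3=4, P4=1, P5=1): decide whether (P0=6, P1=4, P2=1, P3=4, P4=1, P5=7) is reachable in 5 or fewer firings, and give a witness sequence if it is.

step 1: fire α:  (P0=4, P1=4, P2=1, P3=4, P4=1, P5=1) → (P0=5, P1=4, P2=1, P3=4, P4=1, P5=4)
step 2: fire α:  (P0=5, P1=4, P2=1, P3=4, P4=1, P5=4) → (P0=6, P1=4, P2=1, P3=4, P4=1, P5=7)

YES — reachable via ⟨α, α⟩ (2 firings)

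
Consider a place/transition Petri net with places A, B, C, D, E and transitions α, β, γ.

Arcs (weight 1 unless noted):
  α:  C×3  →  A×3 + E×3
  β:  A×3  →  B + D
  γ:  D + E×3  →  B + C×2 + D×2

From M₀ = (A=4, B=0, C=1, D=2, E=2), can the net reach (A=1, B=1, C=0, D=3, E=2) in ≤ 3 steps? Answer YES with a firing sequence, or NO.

depth 0: 1 marking
depth 1: 2 markings reached so far
depth 2: 2 markings reached so far
(frontier empty at depth 2; search complete)
target is not among the 2 markings reachable within 3 steps

NO — not reachable within 3 firings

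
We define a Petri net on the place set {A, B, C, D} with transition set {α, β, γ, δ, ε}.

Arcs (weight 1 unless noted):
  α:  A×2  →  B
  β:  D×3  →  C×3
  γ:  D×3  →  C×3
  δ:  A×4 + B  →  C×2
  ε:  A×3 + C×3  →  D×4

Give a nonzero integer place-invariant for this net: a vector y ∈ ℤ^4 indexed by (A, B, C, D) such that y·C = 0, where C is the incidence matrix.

Incidence matrix C (rows=places, cols=transitions):
        α    β    γ    δ    ε
    A  -2    0    0   -4   -3
    B   1    0    0   -1    0
    C   0    3    3    2   -3
    D   0   -3   -3    0    4

Candidate y = [1, 2, 3, 3]; check y·C column-wise:
  col α: 1·-2 + 2·1 + 3·0 + 3·0 = 0
  col β: 1·0 + 2·0 + 3·3 + 3·-3 = 0
  col γ: 1·0 + 2·0 + 3·3 + 3·-3 = 0
  col δ: 1·-4 + 2·-1 + 3·2 + 3·0 = 0
  col ε: 1·-3 + 2·0 + 3·-3 + 3·4 = 0

y = (A:1, B:2, C:3, D:3)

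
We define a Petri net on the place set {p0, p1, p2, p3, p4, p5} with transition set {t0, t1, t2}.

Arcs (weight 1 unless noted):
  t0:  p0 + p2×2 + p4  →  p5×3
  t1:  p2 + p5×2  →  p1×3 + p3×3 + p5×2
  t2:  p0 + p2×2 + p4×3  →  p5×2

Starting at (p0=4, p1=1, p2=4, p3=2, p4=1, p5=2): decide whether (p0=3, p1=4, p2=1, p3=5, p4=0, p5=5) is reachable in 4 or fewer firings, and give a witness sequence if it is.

step 1: fire t0:  (p0=4, p1=1, p2=4, p3=2, p4=1, p5=2) → (p0=3, p1=1, p2=2, p3=2, p4=0, p5=5)
step 2: fire t1:  (p0=3, p1=1, p2=2, p3=2, p4=0, p5=5) → (p0=3, p1=4, p2=1, p3=5, p4=0, p5=5)

YES — reachable via ⟨t0, t1⟩ (2 firings)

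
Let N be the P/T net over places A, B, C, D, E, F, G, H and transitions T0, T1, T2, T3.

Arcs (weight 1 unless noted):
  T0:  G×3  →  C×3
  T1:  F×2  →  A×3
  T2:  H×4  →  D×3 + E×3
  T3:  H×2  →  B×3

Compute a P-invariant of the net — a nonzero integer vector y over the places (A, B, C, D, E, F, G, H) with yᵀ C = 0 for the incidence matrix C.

Incidence matrix C (rows=places, cols=transitions):
       T0   T1   T2   T3
    A   0    3    0    0
    B   0    0    0    3
    C   3    0    0    0
    D   0    0    3    0
    E   0    0    3    0
    F   0   -2    0    0
    G  -3    0    0    0
    H   0    0   -4   -2

Candidate y = [0, 0, 0, 1, -1, 0, 0, 0]; check y·C column-wise:
  col T0: 0·3 + 1·0 + -1·0 + 0·-3 = 0
  col T1: 0·3 + 1·0 + -1·0 + 0·-2 = 0
  col T2: 1·3 + -1·3 + 0·-4 = 0
  col T3: 0·3 + 1·0 + -1·0 + 0·-2 = 0

y = (A:0, B:0, C:0, D:1, E:-1, F:0, G:0, H:0)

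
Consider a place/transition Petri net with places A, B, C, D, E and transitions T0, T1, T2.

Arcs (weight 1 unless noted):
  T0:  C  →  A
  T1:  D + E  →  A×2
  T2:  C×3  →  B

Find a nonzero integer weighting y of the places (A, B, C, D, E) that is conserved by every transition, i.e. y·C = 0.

y = (A:1, B:3, C:1, D:2, E:0)

Incidence matrix C (rows=places, cols=transitions):
       T0   T1   T2
    A   1    2    0
    B   0    0    1
    C  -1    0   -3
    D   0   -1    0
    E   0   -1    0

Candidate y = [1, 3, 1, 2, 0]; check y·C column-wise:
  col T0: 1·1 + 3·0 + 1·-1 + 2·0 = 0
  col T1: 1·2 + 3·0 + 1·0 + 2·-1 + 0·-1 = 0
  col T2: 1·0 + 3·1 + 1·-3 + 2·0 = 0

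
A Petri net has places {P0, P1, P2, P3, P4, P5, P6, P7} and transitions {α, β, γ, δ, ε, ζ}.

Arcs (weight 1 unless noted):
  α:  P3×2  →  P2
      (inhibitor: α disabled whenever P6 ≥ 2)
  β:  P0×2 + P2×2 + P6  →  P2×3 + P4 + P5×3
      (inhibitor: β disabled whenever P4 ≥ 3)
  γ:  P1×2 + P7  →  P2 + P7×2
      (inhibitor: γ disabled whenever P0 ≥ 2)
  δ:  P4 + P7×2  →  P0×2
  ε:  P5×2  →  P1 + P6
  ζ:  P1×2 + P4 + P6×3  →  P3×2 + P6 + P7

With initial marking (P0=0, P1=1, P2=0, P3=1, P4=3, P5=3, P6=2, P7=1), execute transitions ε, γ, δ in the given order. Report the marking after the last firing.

(P0=2, P1=0, P2=1, P3=1, P4=2, P5=1, P6=3, P7=0)

step 1: fire ε:  (P0=0, P1=1, P2=0, P3=1, P4=3, P5=3, P6=2, P7=1) → (P0=0, P1=2, P2=0, P3=1, P4=3, P5=1, P6=3, P7=1)
step 2: fire γ:  (P0=0, P1=2, P2=0, P3=1, P4=3, P5=1, P6=3, P7=1) → (P0=0, P1=0, P2=1, P3=1, P4=3, P5=1, P6=3, P7=2)
step 3: fire δ:  (P0=0, P1=0, P2=1, P3=1, P4=3, P5=1, P6=3, P7=2) → (P0=2, P1=0, P2=1, P3=1, P4=2, P5=1, P6=3, P7=0)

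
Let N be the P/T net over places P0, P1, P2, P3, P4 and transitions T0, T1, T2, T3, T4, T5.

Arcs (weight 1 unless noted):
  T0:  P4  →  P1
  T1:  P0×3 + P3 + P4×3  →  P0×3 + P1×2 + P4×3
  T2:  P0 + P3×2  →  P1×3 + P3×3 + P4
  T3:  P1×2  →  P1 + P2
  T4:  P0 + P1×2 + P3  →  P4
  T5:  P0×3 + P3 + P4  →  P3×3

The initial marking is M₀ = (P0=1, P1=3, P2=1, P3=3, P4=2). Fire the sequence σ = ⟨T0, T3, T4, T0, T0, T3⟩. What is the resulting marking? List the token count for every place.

step 1: fire T0:  (P0=1, P1=3, P2=1, P3=3, P4=2) → (P0=1, P1=4, P2=1, P3=3, P4=1)
step 2: fire T3:  (P0=1, P1=4, P2=1, P3=3, P4=1) → (P0=1, P1=3, P2=2, P3=3, P4=1)
step 3: fire T4:  (P0=1, P1=3, P2=2, P3=3, P4=1) → (P0=0, P1=1, P2=2, P3=2, P4=2)
step 4: fire T0:  (P0=0, P1=1, P2=2, P3=2, P4=2) → (P0=0, P1=2, P2=2, P3=2, P4=1)
step 5: fire T0:  (P0=0, P1=2, P2=2, P3=2, P4=1) → (P0=0, P1=3, P2=2, P3=2, P4=0)
step 6: fire T3:  (P0=0, P1=3, P2=2, P3=2, P4=0) → (P0=0, P1=2, P2=3, P3=2, P4=0)

(P0=0, P1=2, P2=3, P3=2, P4=0)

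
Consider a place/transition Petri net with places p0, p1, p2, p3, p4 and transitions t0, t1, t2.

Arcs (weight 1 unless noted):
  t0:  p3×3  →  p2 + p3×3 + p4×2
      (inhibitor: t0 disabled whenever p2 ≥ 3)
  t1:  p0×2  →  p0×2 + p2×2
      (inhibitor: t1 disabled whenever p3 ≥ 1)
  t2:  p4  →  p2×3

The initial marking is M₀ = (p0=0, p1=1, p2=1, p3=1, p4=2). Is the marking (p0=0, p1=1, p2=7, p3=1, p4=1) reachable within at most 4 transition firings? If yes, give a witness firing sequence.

depth 0: 1 marking
depth 1: 2 markings reached so far
depth 2: 3 markings reached so far
depth 3: 3 markings reached so far
(frontier empty at depth 3; search complete)
target is not among the 3 markings reachable within 4 steps

NO — not reachable within 4 firings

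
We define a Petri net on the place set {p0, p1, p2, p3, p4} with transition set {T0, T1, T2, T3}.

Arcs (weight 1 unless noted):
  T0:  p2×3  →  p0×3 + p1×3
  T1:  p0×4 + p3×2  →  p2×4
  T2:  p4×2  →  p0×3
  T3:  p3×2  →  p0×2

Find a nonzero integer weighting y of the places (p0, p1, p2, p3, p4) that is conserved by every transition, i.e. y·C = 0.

Incidence matrix C (rows=places, cols=transitions):
       T0   T1   T2   T3
   p0   3   -4    3    2
   p1   3    0    0    0
   p2  -3    4    0    0
   p3   0   -2    0   -2
   p4   0    0   -2    0

Candidate y = [2, 1, 3, 2, 3]; check y·C column-wise:
  col T0: 2·3 + 1·3 + 3·-3 + 2·0 + 3·0 = 0
  col T1: 2·-4 + 1·0 + 3·4 + 2·-2 + 3·0 = 0
  col T2: 2·3 + 1·0 + 3·0 + 2·0 + 3·-2 = 0
  col T3: 2·2 + 1·0 + 3·0 + 2·-2 + 3·0 = 0

y = (p0:2, p1:1, p2:3, p3:2, p4:3)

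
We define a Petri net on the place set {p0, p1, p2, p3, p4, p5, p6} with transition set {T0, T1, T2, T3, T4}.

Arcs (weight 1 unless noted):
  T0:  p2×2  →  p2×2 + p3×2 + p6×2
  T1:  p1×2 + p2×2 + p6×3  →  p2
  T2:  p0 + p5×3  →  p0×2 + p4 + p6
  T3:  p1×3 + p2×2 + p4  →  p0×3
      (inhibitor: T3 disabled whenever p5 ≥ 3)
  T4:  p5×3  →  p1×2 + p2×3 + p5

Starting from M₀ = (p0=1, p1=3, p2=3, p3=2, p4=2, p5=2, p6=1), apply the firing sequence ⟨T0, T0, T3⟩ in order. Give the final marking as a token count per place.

step 1: fire T0:  (p0=1, p1=3, p2=3, p3=2, p4=2, p5=2, p6=1) → (p0=1, p1=3, p2=3, p3=4, p4=2, p5=2, p6=3)
step 2: fire T0:  (p0=1, p1=3, p2=3, p3=4, p4=2, p5=2, p6=3) → (p0=1, p1=3, p2=3, p3=6, p4=2, p5=2, p6=5)
step 3: fire T3:  (p0=1, p1=3, p2=3, p3=6, p4=2, p5=2, p6=5) → (p0=4, p1=0, p2=1, p3=6, p4=1, p5=2, p6=5)

(p0=4, p1=0, p2=1, p3=6, p4=1, p5=2, p6=5)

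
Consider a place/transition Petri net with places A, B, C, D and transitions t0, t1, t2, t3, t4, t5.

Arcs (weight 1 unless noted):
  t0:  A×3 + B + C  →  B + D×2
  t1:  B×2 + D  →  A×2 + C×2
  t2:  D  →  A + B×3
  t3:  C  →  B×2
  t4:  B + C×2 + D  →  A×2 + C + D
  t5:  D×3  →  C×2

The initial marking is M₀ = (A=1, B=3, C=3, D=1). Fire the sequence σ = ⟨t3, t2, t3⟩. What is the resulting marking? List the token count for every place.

(A=2, B=10, C=1, D=0)

step 1: fire t3:  (A=1, B=3, C=3, D=1) → (A=1, B=5, C=2, D=1)
step 2: fire t2:  (A=1, B=5, C=2, D=1) → (A=2, B=8, C=2, D=0)
step 3: fire t3:  (A=2, B=8, C=2, D=0) → (A=2, B=10, C=1, D=0)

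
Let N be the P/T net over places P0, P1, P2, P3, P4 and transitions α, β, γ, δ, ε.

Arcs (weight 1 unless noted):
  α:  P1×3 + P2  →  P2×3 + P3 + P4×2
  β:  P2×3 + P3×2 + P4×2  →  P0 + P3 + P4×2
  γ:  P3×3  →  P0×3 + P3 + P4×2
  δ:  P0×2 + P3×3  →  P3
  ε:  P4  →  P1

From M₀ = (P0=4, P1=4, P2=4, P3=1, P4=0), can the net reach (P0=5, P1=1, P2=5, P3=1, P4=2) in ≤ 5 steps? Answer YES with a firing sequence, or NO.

depth 0: 1 marking
depth 1: 2 markings reached so far
depth 2: 4 markings reached so far
depth 3: 6 markings reached so far
depth 4: 8 markings reached so far
depth 5: 12 markings reached so far
target is not among the 12 markings reachable within 5 steps

NO — not reachable within 5 firings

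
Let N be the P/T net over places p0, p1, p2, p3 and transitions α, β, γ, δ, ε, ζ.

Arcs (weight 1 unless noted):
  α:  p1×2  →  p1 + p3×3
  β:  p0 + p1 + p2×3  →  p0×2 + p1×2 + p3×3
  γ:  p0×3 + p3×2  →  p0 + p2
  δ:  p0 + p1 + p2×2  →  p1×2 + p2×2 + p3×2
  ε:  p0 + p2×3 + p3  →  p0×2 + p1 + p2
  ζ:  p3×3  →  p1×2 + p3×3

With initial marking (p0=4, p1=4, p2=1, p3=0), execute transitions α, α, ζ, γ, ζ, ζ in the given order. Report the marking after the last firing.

step 1: fire α:  (p0=4, p1=4, p2=1, p3=0) → (p0=4, p1=3, p2=1, p3=3)
step 2: fire α:  (p0=4, p1=3, p2=1, p3=3) → (p0=4, p1=2, p2=1, p3=6)
step 3: fire ζ:  (p0=4, p1=2, p2=1, p3=6) → (p0=4, p1=4, p2=1, p3=6)
step 4: fire γ:  (p0=4, p1=4, p2=1, p3=6) → (p0=2, p1=4, p2=2, p3=4)
step 5: fire ζ:  (p0=2, p1=4, p2=2, p3=4) → (p0=2, p1=6, p2=2, p3=4)
step 6: fire ζ:  (p0=2, p1=6, p2=2, p3=4) → (p0=2, p1=8, p2=2, p3=4)

(p0=2, p1=8, p2=2, p3=4)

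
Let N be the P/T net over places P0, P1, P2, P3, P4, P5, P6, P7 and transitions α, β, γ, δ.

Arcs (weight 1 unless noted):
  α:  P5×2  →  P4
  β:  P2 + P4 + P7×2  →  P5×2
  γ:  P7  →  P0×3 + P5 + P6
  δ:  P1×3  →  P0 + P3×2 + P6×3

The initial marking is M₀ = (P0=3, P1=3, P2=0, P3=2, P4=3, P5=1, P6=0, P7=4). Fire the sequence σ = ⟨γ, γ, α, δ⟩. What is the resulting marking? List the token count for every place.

(P0=10, P1=0, P2=0, P3=4, P4=4, P5=1, P6=5, P7=2)

step 1: fire γ:  (P0=3, P1=3, P2=0, P3=2, P4=3, P5=1, P6=0, P7=4) → (P0=6, P1=3, P2=0, P3=2, P4=3, P5=2, P6=1, P7=3)
step 2: fire γ:  (P0=6, P1=3, P2=0, P3=2, P4=3, P5=2, P6=1, P7=3) → (P0=9, P1=3, P2=0, P3=2, P4=3, P5=3, P6=2, P7=2)
step 3: fire α:  (P0=9, P1=3, P2=0, P3=2, P4=3, P5=3, P6=2, P7=2) → (P0=9, P1=3, P2=0, P3=2, P4=4, P5=1, P6=2, P7=2)
step 4: fire δ:  (P0=9, P1=3, P2=0, P3=2, P4=4, P5=1, P6=2, P7=2) → (P0=10, P1=0, P2=0, P3=4, P4=4, P5=1, P6=5, P7=2)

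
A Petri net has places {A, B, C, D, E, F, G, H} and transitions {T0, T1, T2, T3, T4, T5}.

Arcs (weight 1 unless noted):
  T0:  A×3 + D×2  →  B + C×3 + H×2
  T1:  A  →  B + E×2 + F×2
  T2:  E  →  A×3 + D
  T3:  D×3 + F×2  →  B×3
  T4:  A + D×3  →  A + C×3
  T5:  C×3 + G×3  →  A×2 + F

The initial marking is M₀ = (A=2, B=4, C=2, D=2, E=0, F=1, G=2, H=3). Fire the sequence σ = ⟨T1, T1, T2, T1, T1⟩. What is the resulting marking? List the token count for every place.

(A=1, B=8, C=2, D=3, E=7, F=9, G=2, H=3)

step 1: fire T1:  (A=2, B=4, C=2, D=2, E=0, F=1, G=2, H=3) → (A=1, B=5, C=2, D=2, E=2, F=3, G=2, H=3)
step 2: fire T1:  (A=1, B=5, C=2, D=2, E=2, F=3, G=2, H=3) → (A=0, B=6, C=2, D=2, E=4, F=5, G=2, H=3)
step 3: fire T2:  (A=0, B=6, C=2, D=2, E=4, F=5, G=2, H=3) → (A=3, B=6, C=2, D=3, E=3, F=5, G=2, H=3)
step 4: fire T1:  (A=3, B=6, C=2, D=3, E=3, F=5, G=2, H=3) → (A=2, B=7, C=2, D=3, E=5, F=7, G=2, H=3)
step 5: fire T1:  (A=2, B=7, C=2, D=3, E=5, F=7, G=2, H=3) → (A=1, B=8, C=2, D=3, E=7, F=9, G=2, H=3)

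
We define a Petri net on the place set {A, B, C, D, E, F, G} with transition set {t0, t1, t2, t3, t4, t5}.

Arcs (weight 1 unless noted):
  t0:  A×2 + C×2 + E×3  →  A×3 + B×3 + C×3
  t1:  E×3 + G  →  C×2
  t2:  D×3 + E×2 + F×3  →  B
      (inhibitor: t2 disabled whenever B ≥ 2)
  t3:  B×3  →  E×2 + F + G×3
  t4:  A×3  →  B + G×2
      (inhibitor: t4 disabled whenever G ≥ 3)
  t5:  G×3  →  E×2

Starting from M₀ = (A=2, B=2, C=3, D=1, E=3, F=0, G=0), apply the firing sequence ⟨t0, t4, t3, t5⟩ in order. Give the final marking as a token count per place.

(A=0, B=3, C=4, D=1, E=4, F=1, G=2)

step 1: fire t0:  (A=2, B=2, C=3, D=1, E=3, F=0, G=0) → (A=3, B=5, C=4, D=1, E=0, F=0, G=0)
step 2: fire t4:  (A=3, B=5, C=4, D=1, E=0, F=0, G=0) → (A=0, B=6, C=4, D=1, E=0, F=0, G=2)
step 3: fire t3:  (A=0, B=6, C=4, D=1, E=0, F=0, G=2) → (A=0, B=3, C=4, D=1, E=2, F=1, G=5)
step 4: fire t5:  (A=0, B=3, C=4, D=1, E=2, F=1, G=5) → (A=0, B=3, C=4, D=1, E=4, F=1, G=2)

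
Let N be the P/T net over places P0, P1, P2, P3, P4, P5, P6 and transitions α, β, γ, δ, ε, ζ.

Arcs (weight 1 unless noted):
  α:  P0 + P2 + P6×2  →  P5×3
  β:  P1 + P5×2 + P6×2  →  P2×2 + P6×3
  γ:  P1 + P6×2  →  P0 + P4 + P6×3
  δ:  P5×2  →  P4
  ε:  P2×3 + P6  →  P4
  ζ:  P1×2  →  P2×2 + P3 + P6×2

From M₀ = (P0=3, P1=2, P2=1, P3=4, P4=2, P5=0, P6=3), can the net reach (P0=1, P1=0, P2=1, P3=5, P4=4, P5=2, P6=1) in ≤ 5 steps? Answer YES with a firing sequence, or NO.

step 1: fire α:  (P0=3, P1=2, P2=1, P3=4, P4=2, P5=0, P6=3) → (P0=2, P1=2, P2=0, P3=4, P4=2, P5=3, P6=1)
step 2: fire δ:  (P0=2, P1=2, P2=0, P3=4, P4=2, P5=3, P6=1) → (P0=2, P1=2, P2=0, P3=4, P4=3, P5=1, P6=1)
step 3: fire ζ:  (P0=2, P1=2, P2=0, P3=4, P4=3, P5=1, P6=1) → (P0=2, P1=0, P2=2, P3=5, P4=3, P5=1, P6=3)
step 4: fire α:  (P0=2, P1=0, P2=2, P3=5, P4=3, P5=1, P6=3) → (P0=1, P1=0, P2=1, P3=5, P4=3, P5=4, P6=1)
step 5: fire δ:  (P0=1, P1=0, P2=1, P3=5, P4=3, P5=4, P6=1) → (P0=1, P1=0, P2=1, P3=5, P4=4, P5=2, P6=1)

YES — reachable via ⟨α, δ, ζ, α, δ⟩ (5 firings)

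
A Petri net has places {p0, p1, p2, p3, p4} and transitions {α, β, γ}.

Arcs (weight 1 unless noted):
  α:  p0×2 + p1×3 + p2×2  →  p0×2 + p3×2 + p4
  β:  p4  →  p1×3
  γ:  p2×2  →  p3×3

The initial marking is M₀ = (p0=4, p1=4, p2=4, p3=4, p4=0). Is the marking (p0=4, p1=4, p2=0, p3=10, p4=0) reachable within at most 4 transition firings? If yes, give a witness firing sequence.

YES — reachable via ⟨γ, γ⟩ (2 firings)

step 1: fire γ:  (p0=4, p1=4, p2=4, p3=4, p4=0) → (p0=4, p1=4, p2=2, p3=7, p4=0)
step 2: fire γ:  (p0=4, p1=4, p2=2, p3=7, p4=0) → (p0=4, p1=4, p2=0, p3=10, p4=0)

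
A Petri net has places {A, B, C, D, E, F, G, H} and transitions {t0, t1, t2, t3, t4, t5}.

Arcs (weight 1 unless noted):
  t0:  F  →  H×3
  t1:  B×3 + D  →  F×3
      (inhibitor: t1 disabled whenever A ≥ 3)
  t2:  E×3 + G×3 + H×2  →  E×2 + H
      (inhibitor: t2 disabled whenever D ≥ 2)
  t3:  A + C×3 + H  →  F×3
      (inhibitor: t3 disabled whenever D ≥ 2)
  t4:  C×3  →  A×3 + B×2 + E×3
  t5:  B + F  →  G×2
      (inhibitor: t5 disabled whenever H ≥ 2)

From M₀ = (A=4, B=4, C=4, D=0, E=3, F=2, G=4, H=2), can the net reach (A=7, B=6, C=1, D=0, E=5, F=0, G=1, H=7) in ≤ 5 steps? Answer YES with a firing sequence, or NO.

YES — reachable via ⟨t0, t0, t2, t4⟩ (4 firings)

step 1: fire t0:  (A=4, B=4, C=4, D=0, E=3, F=2, G=4, H=2) → (A=4, B=4, C=4, D=0, E=3, F=1, G=4, H=5)
step 2: fire t0:  (A=4, B=4, C=4, D=0, E=3, F=1, G=4, H=5) → (A=4, B=4, C=4, D=0, E=3, F=0, G=4, H=8)
step 3: fire t2:  (A=4, B=4, C=4, D=0, E=3, F=0, G=4, H=8) → (A=4, B=4, C=4, D=0, E=2, F=0, G=1, H=7)
step 4: fire t4:  (A=4, B=4, C=4, D=0, E=2, F=0, G=1, H=7) → (A=7, B=6, C=1, D=0, E=5, F=0, G=1, H=7)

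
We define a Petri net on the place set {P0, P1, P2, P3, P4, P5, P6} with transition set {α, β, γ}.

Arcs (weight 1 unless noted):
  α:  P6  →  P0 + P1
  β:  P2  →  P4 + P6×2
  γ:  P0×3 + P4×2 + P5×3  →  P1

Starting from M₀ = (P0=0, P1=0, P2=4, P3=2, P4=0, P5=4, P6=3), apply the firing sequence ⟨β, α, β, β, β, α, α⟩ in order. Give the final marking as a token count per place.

step 1: fire β:  (P0=0, P1=0, P2=4, P3=2, P4=0, P5=4, P6=3) → (P0=0, P1=0, P2=3, P3=2, P4=1, P5=4, P6=5)
step 2: fire α:  (P0=0, P1=0, P2=3, P3=2, P4=1, P5=4, P6=5) → (P0=1, P1=1, P2=3, P3=2, P4=1, P5=4, P6=4)
step 3: fire β:  (P0=1, P1=1, P2=3, P3=2, P4=1, P5=4, P6=4) → (P0=1, P1=1, P2=2, P3=2, P4=2, P5=4, P6=6)
step 4: fire β:  (P0=1, P1=1, P2=2, P3=2, P4=2, P5=4, P6=6) → (P0=1, P1=1, P2=1, P3=2, P4=3, P5=4, P6=8)
step 5: fire β:  (P0=1, P1=1, P2=1, P3=2, P4=3, P5=4, P6=8) → (P0=1, P1=1, P2=0, P3=2, P4=4, P5=4, P6=10)
step 6: fire α:  (P0=1, P1=1, P2=0, P3=2, P4=4, P5=4, P6=10) → (P0=2, P1=2, P2=0, P3=2, P4=4, P5=4, P6=9)
step 7: fire α:  (P0=2, P1=2, P2=0, P3=2, P4=4, P5=4, P6=9) → (P0=3, P1=3, P2=0, P3=2, P4=4, P5=4, P6=8)

(P0=3, P1=3, P2=0, P3=2, P4=4, P5=4, P6=8)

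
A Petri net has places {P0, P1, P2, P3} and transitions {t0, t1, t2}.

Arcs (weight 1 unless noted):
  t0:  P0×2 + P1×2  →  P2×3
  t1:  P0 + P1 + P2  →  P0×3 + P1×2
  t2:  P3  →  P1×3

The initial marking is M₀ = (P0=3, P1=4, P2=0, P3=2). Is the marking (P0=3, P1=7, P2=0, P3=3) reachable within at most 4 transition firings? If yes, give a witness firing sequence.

depth 0: 1 marking
depth 1: 3 markings reached so far
depth 2: 6 markings reached so far
depth 3: 10 markings reached so far
depth 4: 15 markings reached so far
target is not among the 15 markings reachable within 4 steps

NO — not reachable within 4 firings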